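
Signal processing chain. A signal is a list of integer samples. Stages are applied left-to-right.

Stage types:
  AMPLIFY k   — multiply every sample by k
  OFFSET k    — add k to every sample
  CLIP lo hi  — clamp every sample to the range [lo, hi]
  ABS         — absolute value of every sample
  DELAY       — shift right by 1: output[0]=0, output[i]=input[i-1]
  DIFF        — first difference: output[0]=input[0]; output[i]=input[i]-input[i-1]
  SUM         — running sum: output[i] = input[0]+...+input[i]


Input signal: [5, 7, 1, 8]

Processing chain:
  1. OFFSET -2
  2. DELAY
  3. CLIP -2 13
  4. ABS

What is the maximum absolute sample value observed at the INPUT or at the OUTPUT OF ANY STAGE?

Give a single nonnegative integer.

Answer: 8

Derivation:
Input: [5, 7, 1, 8] (max |s|=8)
Stage 1 (OFFSET -2): 5+-2=3, 7+-2=5, 1+-2=-1, 8+-2=6 -> [3, 5, -1, 6] (max |s|=6)
Stage 2 (DELAY): [0, 3, 5, -1] = [0, 3, 5, -1] -> [0, 3, 5, -1] (max |s|=5)
Stage 3 (CLIP -2 13): clip(0,-2,13)=0, clip(3,-2,13)=3, clip(5,-2,13)=5, clip(-1,-2,13)=-1 -> [0, 3, 5, -1] (max |s|=5)
Stage 4 (ABS): |0|=0, |3|=3, |5|=5, |-1|=1 -> [0, 3, 5, 1] (max |s|=5)
Overall max amplitude: 8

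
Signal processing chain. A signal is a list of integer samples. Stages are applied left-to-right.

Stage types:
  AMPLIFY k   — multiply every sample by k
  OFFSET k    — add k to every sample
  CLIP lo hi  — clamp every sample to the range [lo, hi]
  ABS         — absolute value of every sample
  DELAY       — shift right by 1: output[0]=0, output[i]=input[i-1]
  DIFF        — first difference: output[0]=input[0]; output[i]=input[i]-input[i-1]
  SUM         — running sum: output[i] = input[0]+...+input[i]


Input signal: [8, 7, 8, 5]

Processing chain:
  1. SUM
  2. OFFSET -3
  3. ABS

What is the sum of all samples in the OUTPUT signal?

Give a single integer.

Answer: 62

Derivation:
Input: [8, 7, 8, 5]
Stage 1 (SUM): sum[0..0]=8, sum[0..1]=15, sum[0..2]=23, sum[0..3]=28 -> [8, 15, 23, 28]
Stage 2 (OFFSET -3): 8+-3=5, 15+-3=12, 23+-3=20, 28+-3=25 -> [5, 12, 20, 25]
Stage 3 (ABS): |5|=5, |12|=12, |20|=20, |25|=25 -> [5, 12, 20, 25]
Output sum: 62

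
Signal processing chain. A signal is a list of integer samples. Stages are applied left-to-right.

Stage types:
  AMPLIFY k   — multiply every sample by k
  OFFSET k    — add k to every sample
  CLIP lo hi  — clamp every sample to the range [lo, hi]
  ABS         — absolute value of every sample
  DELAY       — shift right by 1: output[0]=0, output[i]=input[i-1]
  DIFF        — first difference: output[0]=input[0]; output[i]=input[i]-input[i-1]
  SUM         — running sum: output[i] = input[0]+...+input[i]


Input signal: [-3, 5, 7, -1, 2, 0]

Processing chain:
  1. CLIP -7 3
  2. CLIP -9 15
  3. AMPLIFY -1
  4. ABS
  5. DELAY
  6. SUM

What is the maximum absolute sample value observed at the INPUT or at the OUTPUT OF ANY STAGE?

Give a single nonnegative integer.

Answer: 12

Derivation:
Input: [-3, 5, 7, -1, 2, 0] (max |s|=7)
Stage 1 (CLIP -7 3): clip(-3,-7,3)=-3, clip(5,-7,3)=3, clip(7,-7,3)=3, clip(-1,-7,3)=-1, clip(2,-7,3)=2, clip(0,-7,3)=0 -> [-3, 3, 3, -1, 2, 0] (max |s|=3)
Stage 2 (CLIP -9 15): clip(-3,-9,15)=-3, clip(3,-9,15)=3, clip(3,-9,15)=3, clip(-1,-9,15)=-1, clip(2,-9,15)=2, clip(0,-9,15)=0 -> [-3, 3, 3, -1, 2, 0] (max |s|=3)
Stage 3 (AMPLIFY -1): -3*-1=3, 3*-1=-3, 3*-1=-3, -1*-1=1, 2*-1=-2, 0*-1=0 -> [3, -3, -3, 1, -2, 0] (max |s|=3)
Stage 4 (ABS): |3|=3, |-3|=3, |-3|=3, |1|=1, |-2|=2, |0|=0 -> [3, 3, 3, 1, 2, 0] (max |s|=3)
Stage 5 (DELAY): [0, 3, 3, 3, 1, 2] = [0, 3, 3, 3, 1, 2] -> [0, 3, 3, 3, 1, 2] (max |s|=3)
Stage 6 (SUM): sum[0..0]=0, sum[0..1]=3, sum[0..2]=6, sum[0..3]=9, sum[0..4]=10, sum[0..5]=12 -> [0, 3, 6, 9, 10, 12] (max |s|=12)
Overall max amplitude: 12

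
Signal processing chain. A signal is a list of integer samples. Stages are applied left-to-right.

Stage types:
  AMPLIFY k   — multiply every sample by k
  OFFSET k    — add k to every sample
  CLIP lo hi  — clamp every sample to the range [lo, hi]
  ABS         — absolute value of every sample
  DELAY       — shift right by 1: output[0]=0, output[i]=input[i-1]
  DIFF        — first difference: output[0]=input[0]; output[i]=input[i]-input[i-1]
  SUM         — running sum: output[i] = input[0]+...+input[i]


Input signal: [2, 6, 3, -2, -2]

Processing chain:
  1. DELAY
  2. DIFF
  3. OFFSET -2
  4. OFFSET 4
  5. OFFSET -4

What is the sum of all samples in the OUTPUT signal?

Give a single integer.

Input: [2, 6, 3, -2, -2]
Stage 1 (DELAY): [0, 2, 6, 3, -2] = [0, 2, 6, 3, -2] -> [0, 2, 6, 3, -2]
Stage 2 (DIFF): s[0]=0, 2-0=2, 6-2=4, 3-6=-3, -2-3=-5 -> [0, 2, 4, -3, -5]
Stage 3 (OFFSET -2): 0+-2=-2, 2+-2=0, 4+-2=2, -3+-2=-5, -5+-2=-7 -> [-2, 0, 2, -5, -7]
Stage 4 (OFFSET 4): -2+4=2, 0+4=4, 2+4=6, -5+4=-1, -7+4=-3 -> [2, 4, 6, -1, -3]
Stage 5 (OFFSET -4): 2+-4=-2, 4+-4=0, 6+-4=2, -1+-4=-5, -3+-4=-7 -> [-2, 0, 2, -5, -7]
Output sum: -12

Answer: -12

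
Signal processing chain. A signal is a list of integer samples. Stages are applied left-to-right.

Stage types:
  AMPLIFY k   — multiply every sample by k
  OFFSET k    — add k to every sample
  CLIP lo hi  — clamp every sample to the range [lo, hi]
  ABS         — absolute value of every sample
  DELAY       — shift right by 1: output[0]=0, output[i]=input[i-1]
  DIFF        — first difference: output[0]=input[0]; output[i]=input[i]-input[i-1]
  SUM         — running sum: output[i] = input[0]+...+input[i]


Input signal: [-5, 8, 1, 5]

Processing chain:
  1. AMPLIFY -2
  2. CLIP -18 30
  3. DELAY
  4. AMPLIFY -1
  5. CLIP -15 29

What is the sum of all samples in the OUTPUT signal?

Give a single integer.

Input: [-5, 8, 1, 5]
Stage 1 (AMPLIFY -2): -5*-2=10, 8*-2=-16, 1*-2=-2, 5*-2=-10 -> [10, -16, -2, -10]
Stage 2 (CLIP -18 30): clip(10,-18,30)=10, clip(-16,-18,30)=-16, clip(-2,-18,30)=-2, clip(-10,-18,30)=-10 -> [10, -16, -2, -10]
Stage 3 (DELAY): [0, 10, -16, -2] = [0, 10, -16, -2] -> [0, 10, -16, -2]
Stage 4 (AMPLIFY -1): 0*-1=0, 10*-1=-10, -16*-1=16, -2*-1=2 -> [0, -10, 16, 2]
Stage 5 (CLIP -15 29): clip(0,-15,29)=0, clip(-10,-15,29)=-10, clip(16,-15,29)=16, clip(2,-15,29)=2 -> [0, -10, 16, 2]
Output sum: 8

Answer: 8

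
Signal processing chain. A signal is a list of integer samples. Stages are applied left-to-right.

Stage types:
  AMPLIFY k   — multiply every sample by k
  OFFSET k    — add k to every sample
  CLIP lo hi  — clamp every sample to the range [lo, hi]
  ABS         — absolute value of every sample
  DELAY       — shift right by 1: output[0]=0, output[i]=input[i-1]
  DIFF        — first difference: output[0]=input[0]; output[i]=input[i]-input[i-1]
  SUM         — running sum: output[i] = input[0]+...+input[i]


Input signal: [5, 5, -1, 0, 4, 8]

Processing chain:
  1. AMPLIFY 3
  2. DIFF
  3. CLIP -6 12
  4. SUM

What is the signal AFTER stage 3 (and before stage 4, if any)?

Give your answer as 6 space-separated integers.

Answer: 12 0 -6 3 12 12

Derivation:
Input: [5, 5, -1, 0, 4, 8]
Stage 1 (AMPLIFY 3): 5*3=15, 5*3=15, -1*3=-3, 0*3=0, 4*3=12, 8*3=24 -> [15, 15, -3, 0, 12, 24]
Stage 2 (DIFF): s[0]=15, 15-15=0, -3-15=-18, 0--3=3, 12-0=12, 24-12=12 -> [15, 0, -18, 3, 12, 12]
Stage 3 (CLIP -6 12): clip(15,-6,12)=12, clip(0,-6,12)=0, clip(-18,-6,12)=-6, clip(3,-6,12)=3, clip(12,-6,12)=12, clip(12,-6,12)=12 -> [12, 0, -6, 3, 12, 12]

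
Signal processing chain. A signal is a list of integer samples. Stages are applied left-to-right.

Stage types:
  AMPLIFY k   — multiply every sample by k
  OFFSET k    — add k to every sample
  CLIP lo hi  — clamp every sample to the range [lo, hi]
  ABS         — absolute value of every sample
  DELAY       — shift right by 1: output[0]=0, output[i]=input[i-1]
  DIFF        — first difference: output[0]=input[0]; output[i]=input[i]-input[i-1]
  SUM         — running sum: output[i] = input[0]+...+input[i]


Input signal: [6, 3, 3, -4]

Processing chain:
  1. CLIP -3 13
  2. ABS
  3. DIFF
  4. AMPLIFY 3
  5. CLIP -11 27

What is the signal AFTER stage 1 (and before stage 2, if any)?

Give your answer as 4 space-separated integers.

Answer: 6 3 3 -3

Derivation:
Input: [6, 3, 3, -4]
Stage 1 (CLIP -3 13): clip(6,-3,13)=6, clip(3,-3,13)=3, clip(3,-3,13)=3, clip(-4,-3,13)=-3 -> [6, 3, 3, -3]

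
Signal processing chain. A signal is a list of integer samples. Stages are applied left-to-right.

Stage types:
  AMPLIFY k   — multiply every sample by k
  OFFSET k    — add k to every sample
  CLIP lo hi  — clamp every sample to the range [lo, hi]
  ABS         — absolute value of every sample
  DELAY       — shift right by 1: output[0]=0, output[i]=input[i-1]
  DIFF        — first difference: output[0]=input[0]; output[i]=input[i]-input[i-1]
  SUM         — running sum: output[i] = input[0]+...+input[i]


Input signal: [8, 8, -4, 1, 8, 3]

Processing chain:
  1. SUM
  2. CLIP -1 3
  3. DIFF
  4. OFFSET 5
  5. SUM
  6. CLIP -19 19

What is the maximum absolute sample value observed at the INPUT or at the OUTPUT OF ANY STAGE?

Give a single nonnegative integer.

Answer: 33

Derivation:
Input: [8, 8, -4, 1, 8, 3] (max |s|=8)
Stage 1 (SUM): sum[0..0]=8, sum[0..1]=16, sum[0..2]=12, sum[0..3]=13, sum[0..4]=21, sum[0..5]=24 -> [8, 16, 12, 13, 21, 24] (max |s|=24)
Stage 2 (CLIP -1 3): clip(8,-1,3)=3, clip(16,-1,3)=3, clip(12,-1,3)=3, clip(13,-1,3)=3, clip(21,-1,3)=3, clip(24,-1,3)=3 -> [3, 3, 3, 3, 3, 3] (max |s|=3)
Stage 3 (DIFF): s[0]=3, 3-3=0, 3-3=0, 3-3=0, 3-3=0, 3-3=0 -> [3, 0, 0, 0, 0, 0] (max |s|=3)
Stage 4 (OFFSET 5): 3+5=8, 0+5=5, 0+5=5, 0+5=5, 0+5=5, 0+5=5 -> [8, 5, 5, 5, 5, 5] (max |s|=8)
Stage 5 (SUM): sum[0..0]=8, sum[0..1]=13, sum[0..2]=18, sum[0..3]=23, sum[0..4]=28, sum[0..5]=33 -> [8, 13, 18, 23, 28, 33] (max |s|=33)
Stage 6 (CLIP -19 19): clip(8,-19,19)=8, clip(13,-19,19)=13, clip(18,-19,19)=18, clip(23,-19,19)=19, clip(28,-19,19)=19, clip(33,-19,19)=19 -> [8, 13, 18, 19, 19, 19] (max |s|=19)
Overall max amplitude: 33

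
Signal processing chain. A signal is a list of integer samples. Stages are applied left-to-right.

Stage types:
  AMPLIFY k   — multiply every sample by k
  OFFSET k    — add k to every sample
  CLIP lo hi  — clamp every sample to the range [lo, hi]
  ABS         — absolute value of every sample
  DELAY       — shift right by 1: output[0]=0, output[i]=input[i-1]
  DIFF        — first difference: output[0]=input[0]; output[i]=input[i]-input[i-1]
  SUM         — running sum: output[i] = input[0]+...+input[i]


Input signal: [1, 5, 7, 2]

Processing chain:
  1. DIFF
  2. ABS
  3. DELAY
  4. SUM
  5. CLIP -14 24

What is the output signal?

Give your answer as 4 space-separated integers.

Input: [1, 5, 7, 2]
Stage 1 (DIFF): s[0]=1, 5-1=4, 7-5=2, 2-7=-5 -> [1, 4, 2, -5]
Stage 2 (ABS): |1|=1, |4|=4, |2|=2, |-5|=5 -> [1, 4, 2, 5]
Stage 3 (DELAY): [0, 1, 4, 2] = [0, 1, 4, 2] -> [0, 1, 4, 2]
Stage 4 (SUM): sum[0..0]=0, sum[0..1]=1, sum[0..2]=5, sum[0..3]=7 -> [0, 1, 5, 7]
Stage 5 (CLIP -14 24): clip(0,-14,24)=0, clip(1,-14,24)=1, clip(5,-14,24)=5, clip(7,-14,24)=7 -> [0, 1, 5, 7]

Answer: 0 1 5 7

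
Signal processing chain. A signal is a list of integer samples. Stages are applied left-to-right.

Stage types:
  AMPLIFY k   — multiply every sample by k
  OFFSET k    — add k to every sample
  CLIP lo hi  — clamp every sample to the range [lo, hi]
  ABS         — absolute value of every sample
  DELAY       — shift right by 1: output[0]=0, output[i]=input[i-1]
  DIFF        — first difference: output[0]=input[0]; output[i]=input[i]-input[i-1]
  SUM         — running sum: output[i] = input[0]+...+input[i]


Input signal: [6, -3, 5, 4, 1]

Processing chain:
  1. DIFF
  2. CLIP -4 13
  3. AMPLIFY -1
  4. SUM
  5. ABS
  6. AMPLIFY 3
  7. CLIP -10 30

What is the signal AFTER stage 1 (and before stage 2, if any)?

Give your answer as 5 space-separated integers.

Input: [6, -3, 5, 4, 1]
Stage 1 (DIFF): s[0]=6, -3-6=-9, 5--3=8, 4-5=-1, 1-4=-3 -> [6, -9, 8, -1, -3]

Answer: 6 -9 8 -1 -3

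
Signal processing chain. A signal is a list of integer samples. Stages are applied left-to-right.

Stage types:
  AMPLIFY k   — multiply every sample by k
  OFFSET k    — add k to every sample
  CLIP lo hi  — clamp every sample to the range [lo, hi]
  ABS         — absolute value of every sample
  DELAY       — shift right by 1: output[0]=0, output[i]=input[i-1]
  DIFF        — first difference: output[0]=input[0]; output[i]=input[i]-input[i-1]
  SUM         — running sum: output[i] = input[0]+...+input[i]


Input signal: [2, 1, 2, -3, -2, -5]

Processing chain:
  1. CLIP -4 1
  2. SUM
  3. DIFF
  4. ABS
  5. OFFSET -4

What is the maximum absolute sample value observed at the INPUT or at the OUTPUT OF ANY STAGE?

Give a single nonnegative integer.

Input: [2, 1, 2, -3, -2, -5] (max |s|=5)
Stage 1 (CLIP -4 1): clip(2,-4,1)=1, clip(1,-4,1)=1, clip(2,-4,1)=1, clip(-3,-4,1)=-3, clip(-2,-4,1)=-2, clip(-5,-4,1)=-4 -> [1, 1, 1, -3, -2, -4] (max |s|=4)
Stage 2 (SUM): sum[0..0]=1, sum[0..1]=2, sum[0..2]=3, sum[0..3]=0, sum[0..4]=-2, sum[0..5]=-6 -> [1, 2, 3, 0, -2, -6] (max |s|=6)
Stage 3 (DIFF): s[0]=1, 2-1=1, 3-2=1, 0-3=-3, -2-0=-2, -6--2=-4 -> [1, 1, 1, -3, -2, -4] (max |s|=4)
Stage 4 (ABS): |1|=1, |1|=1, |1|=1, |-3|=3, |-2|=2, |-4|=4 -> [1, 1, 1, 3, 2, 4] (max |s|=4)
Stage 5 (OFFSET -4): 1+-4=-3, 1+-4=-3, 1+-4=-3, 3+-4=-1, 2+-4=-2, 4+-4=0 -> [-3, -3, -3, -1, -2, 0] (max |s|=3)
Overall max amplitude: 6

Answer: 6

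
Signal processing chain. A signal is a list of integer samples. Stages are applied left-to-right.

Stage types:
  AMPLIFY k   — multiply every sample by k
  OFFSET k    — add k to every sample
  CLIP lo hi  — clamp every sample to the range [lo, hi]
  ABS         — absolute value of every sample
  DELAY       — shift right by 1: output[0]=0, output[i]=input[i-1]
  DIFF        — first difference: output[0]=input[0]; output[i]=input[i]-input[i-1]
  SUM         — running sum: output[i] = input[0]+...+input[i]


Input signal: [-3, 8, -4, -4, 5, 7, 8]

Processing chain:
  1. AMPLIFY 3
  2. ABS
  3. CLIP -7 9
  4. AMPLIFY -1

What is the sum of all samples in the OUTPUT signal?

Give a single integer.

Input: [-3, 8, -4, -4, 5, 7, 8]
Stage 1 (AMPLIFY 3): -3*3=-9, 8*3=24, -4*3=-12, -4*3=-12, 5*3=15, 7*3=21, 8*3=24 -> [-9, 24, -12, -12, 15, 21, 24]
Stage 2 (ABS): |-9|=9, |24|=24, |-12|=12, |-12|=12, |15|=15, |21|=21, |24|=24 -> [9, 24, 12, 12, 15, 21, 24]
Stage 3 (CLIP -7 9): clip(9,-7,9)=9, clip(24,-7,9)=9, clip(12,-7,9)=9, clip(12,-7,9)=9, clip(15,-7,9)=9, clip(21,-7,9)=9, clip(24,-7,9)=9 -> [9, 9, 9, 9, 9, 9, 9]
Stage 4 (AMPLIFY -1): 9*-1=-9, 9*-1=-9, 9*-1=-9, 9*-1=-9, 9*-1=-9, 9*-1=-9, 9*-1=-9 -> [-9, -9, -9, -9, -9, -9, -9]
Output sum: -63

Answer: -63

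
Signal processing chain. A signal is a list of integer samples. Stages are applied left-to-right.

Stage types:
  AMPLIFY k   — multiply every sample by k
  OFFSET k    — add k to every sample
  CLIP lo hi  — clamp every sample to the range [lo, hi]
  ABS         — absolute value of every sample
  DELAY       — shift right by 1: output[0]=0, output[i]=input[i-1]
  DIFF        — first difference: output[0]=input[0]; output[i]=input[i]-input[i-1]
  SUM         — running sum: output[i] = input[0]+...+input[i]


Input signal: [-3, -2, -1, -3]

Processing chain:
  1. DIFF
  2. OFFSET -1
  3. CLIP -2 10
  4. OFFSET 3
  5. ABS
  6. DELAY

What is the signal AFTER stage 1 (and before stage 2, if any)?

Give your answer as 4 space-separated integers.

Input: [-3, -2, -1, -3]
Stage 1 (DIFF): s[0]=-3, -2--3=1, -1--2=1, -3--1=-2 -> [-3, 1, 1, -2]

Answer: -3 1 1 -2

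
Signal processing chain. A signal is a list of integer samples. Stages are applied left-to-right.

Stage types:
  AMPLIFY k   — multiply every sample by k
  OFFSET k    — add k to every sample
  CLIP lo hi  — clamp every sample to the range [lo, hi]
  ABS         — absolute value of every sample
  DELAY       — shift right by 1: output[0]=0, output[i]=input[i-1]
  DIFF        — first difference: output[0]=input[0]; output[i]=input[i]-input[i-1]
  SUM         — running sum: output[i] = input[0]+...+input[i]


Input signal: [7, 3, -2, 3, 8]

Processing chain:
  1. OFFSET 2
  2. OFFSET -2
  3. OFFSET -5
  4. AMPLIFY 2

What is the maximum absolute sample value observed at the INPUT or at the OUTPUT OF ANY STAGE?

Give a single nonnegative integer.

Input: [7, 3, -2, 3, 8] (max |s|=8)
Stage 1 (OFFSET 2): 7+2=9, 3+2=5, -2+2=0, 3+2=5, 8+2=10 -> [9, 5, 0, 5, 10] (max |s|=10)
Stage 2 (OFFSET -2): 9+-2=7, 5+-2=3, 0+-2=-2, 5+-2=3, 10+-2=8 -> [7, 3, -2, 3, 8] (max |s|=8)
Stage 3 (OFFSET -5): 7+-5=2, 3+-5=-2, -2+-5=-7, 3+-5=-2, 8+-5=3 -> [2, -2, -7, -2, 3] (max |s|=7)
Stage 4 (AMPLIFY 2): 2*2=4, -2*2=-4, -7*2=-14, -2*2=-4, 3*2=6 -> [4, -4, -14, -4, 6] (max |s|=14)
Overall max amplitude: 14

Answer: 14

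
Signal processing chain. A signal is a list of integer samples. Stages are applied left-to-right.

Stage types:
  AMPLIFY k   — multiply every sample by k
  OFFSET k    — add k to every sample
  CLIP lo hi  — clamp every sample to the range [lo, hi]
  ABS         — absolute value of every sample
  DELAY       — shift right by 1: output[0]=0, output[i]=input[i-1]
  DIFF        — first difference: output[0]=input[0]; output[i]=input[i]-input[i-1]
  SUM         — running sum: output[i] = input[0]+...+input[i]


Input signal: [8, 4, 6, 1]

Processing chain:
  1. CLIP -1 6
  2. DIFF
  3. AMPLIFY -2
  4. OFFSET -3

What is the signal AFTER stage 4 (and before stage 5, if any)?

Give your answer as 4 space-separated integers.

Answer: -15 1 -7 7

Derivation:
Input: [8, 4, 6, 1]
Stage 1 (CLIP -1 6): clip(8,-1,6)=6, clip(4,-1,6)=4, clip(6,-1,6)=6, clip(1,-1,6)=1 -> [6, 4, 6, 1]
Stage 2 (DIFF): s[0]=6, 4-6=-2, 6-4=2, 1-6=-5 -> [6, -2, 2, -5]
Stage 3 (AMPLIFY -2): 6*-2=-12, -2*-2=4, 2*-2=-4, -5*-2=10 -> [-12, 4, -4, 10]
Stage 4 (OFFSET -3): -12+-3=-15, 4+-3=1, -4+-3=-7, 10+-3=7 -> [-15, 1, -7, 7]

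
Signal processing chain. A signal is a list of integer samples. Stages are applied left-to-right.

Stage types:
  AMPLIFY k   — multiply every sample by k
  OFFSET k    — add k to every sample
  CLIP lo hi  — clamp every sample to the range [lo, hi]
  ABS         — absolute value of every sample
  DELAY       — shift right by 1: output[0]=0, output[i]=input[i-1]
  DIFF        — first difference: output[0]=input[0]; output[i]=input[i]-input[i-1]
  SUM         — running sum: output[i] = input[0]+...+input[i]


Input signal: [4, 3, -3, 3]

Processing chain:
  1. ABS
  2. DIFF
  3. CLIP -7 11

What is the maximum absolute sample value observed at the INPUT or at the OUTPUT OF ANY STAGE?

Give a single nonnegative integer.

Input: [4, 3, -3, 3] (max |s|=4)
Stage 1 (ABS): |4|=4, |3|=3, |-3|=3, |3|=3 -> [4, 3, 3, 3] (max |s|=4)
Stage 2 (DIFF): s[0]=4, 3-4=-1, 3-3=0, 3-3=0 -> [4, -1, 0, 0] (max |s|=4)
Stage 3 (CLIP -7 11): clip(4,-7,11)=4, clip(-1,-7,11)=-1, clip(0,-7,11)=0, clip(0,-7,11)=0 -> [4, -1, 0, 0] (max |s|=4)
Overall max amplitude: 4

Answer: 4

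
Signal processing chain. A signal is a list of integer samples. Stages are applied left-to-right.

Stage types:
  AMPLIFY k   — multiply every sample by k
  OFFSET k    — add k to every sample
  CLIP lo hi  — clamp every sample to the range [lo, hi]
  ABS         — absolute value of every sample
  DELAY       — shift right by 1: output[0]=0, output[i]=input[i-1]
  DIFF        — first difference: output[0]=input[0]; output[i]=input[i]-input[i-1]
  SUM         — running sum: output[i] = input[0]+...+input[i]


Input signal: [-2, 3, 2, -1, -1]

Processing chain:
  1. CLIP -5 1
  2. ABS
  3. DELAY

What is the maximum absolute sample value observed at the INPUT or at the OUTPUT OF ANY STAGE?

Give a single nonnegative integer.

Answer: 3

Derivation:
Input: [-2, 3, 2, -1, -1] (max |s|=3)
Stage 1 (CLIP -5 1): clip(-2,-5,1)=-2, clip(3,-5,1)=1, clip(2,-5,1)=1, clip(-1,-5,1)=-1, clip(-1,-5,1)=-1 -> [-2, 1, 1, -1, -1] (max |s|=2)
Stage 2 (ABS): |-2|=2, |1|=1, |1|=1, |-1|=1, |-1|=1 -> [2, 1, 1, 1, 1] (max |s|=2)
Stage 3 (DELAY): [0, 2, 1, 1, 1] = [0, 2, 1, 1, 1] -> [0, 2, 1, 1, 1] (max |s|=2)
Overall max amplitude: 3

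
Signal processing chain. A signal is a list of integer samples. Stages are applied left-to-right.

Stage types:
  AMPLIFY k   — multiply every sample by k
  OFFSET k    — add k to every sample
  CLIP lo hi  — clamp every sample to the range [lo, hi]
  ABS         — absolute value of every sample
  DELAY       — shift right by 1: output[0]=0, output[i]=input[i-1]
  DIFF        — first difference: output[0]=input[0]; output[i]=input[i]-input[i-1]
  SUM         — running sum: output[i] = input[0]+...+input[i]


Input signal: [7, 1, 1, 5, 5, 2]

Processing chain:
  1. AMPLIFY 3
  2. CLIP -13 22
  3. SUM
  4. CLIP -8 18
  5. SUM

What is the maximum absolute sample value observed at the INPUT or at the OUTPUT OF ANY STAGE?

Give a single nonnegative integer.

Answer: 108

Derivation:
Input: [7, 1, 1, 5, 5, 2] (max |s|=7)
Stage 1 (AMPLIFY 3): 7*3=21, 1*3=3, 1*3=3, 5*3=15, 5*3=15, 2*3=6 -> [21, 3, 3, 15, 15, 6] (max |s|=21)
Stage 2 (CLIP -13 22): clip(21,-13,22)=21, clip(3,-13,22)=3, clip(3,-13,22)=3, clip(15,-13,22)=15, clip(15,-13,22)=15, clip(6,-13,22)=6 -> [21, 3, 3, 15, 15, 6] (max |s|=21)
Stage 3 (SUM): sum[0..0]=21, sum[0..1]=24, sum[0..2]=27, sum[0..3]=42, sum[0..4]=57, sum[0..5]=63 -> [21, 24, 27, 42, 57, 63] (max |s|=63)
Stage 4 (CLIP -8 18): clip(21,-8,18)=18, clip(24,-8,18)=18, clip(27,-8,18)=18, clip(42,-8,18)=18, clip(57,-8,18)=18, clip(63,-8,18)=18 -> [18, 18, 18, 18, 18, 18] (max |s|=18)
Stage 5 (SUM): sum[0..0]=18, sum[0..1]=36, sum[0..2]=54, sum[0..3]=72, sum[0..4]=90, sum[0..5]=108 -> [18, 36, 54, 72, 90, 108] (max |s|=108)
Overall max amplitude: 108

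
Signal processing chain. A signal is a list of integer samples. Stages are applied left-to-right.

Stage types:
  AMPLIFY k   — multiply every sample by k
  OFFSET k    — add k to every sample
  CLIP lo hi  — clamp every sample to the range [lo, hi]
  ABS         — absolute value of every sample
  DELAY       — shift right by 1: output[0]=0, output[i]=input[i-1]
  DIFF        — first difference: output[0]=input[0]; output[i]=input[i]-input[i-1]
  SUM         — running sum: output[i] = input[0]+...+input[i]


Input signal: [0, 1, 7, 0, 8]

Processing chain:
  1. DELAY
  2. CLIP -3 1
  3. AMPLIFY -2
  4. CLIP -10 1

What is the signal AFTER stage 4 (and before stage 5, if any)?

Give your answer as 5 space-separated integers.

Answer: 0 0 -2 -2 0

Derivation:
Input: [0, 1, 7, 0, 8]
Stage 1 (DELAY): [0, 0, 1, 7, 0] = [0, 0, 1, 7, 0] -> [0, 0, 1, 7, 0]
Stage 2 (CLIP -3 1): clip(0,-3,1)=0, clip(0,-3,1)=0, clip(1,-3,1)=1, clip(7,-3,1)=1, clip(0,-3,1)=0 -> [0, 0, 1, 1, 0]
Stage 3 (AMPLIFY -2): 0*-2=0, 0*-2=0, 1*-2=-2, 1*-2=-2, 0*-2=0 -> [0, 0, -2, -2, 0]
Stage 4 (CLIP -10 1): clip(0,-10,1)=0, clip(0,-10,1)=0, clip(-2,-10,1)=-2, clip(-2,-10,1)=-2, clip(0,-10,1)=0 -> [0, 0, -2, -2, 0]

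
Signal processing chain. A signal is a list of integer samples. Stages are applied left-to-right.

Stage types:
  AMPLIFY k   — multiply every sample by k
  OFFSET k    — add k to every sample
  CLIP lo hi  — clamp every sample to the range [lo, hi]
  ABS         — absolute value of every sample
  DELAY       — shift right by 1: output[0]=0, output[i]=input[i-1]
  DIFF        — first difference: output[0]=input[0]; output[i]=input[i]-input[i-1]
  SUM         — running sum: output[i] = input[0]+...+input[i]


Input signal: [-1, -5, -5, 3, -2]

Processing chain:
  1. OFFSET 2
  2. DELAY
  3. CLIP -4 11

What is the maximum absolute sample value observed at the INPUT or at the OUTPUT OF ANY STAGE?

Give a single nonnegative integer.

Answer: 5

Derivation:
Input: [-1, -5, -5, 3, -2] (max |s|=5)
Stage 1 (OFFSET 2): -1+2=1, -5+2=-3, -5+2=-3, 3+2=5, -2+2=0 -> [1, -3, -3, 5, 0] (max |s|=5)
Stage 2 (DELAY): [0, 1, -3, -3, 5] = [0, 1, -3, -3, 5] -> [0, 1, -3, -3, 5] (max |s|=5)
Stage 3 (CLIP -4 11): clip(0,-4,11)=0, clip(1,-4,11)=1, clip(-3,-4,11)=-3, clip(-3,-4,11)=-3, clip(5,-4,11)=5 -> [0, 1, -3, -3, 5] (max |s|=5)
Overall max amplitude: 5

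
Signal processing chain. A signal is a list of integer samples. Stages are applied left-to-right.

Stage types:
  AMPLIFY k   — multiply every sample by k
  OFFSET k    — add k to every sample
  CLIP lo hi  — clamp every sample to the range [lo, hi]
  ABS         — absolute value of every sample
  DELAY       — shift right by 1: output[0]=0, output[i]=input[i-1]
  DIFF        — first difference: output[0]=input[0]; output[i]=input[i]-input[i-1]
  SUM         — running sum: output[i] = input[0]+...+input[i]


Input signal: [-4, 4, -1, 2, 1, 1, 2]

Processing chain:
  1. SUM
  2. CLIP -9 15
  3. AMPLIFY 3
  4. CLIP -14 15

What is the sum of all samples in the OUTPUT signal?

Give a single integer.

Answer: 18

Derivation:
Input: [-4, 4, -1, 2, 1, 1, 2]
Stage 1 (SUM): sum[0..0]=-4, sum[0..1]=0, sum[0..2]=-1, sum[0..3]=1, sum[0..4]=2, sum[0..5]=3, sum[0..6]=5 -> [-4, 0, -1, 1, 2, 3, 5]
Stage 2 (CLIP -9 15): clip(-4,-9,15)=-4, clip(0,-9,15)=0, clip(-1,-9,15)=-1, clip(1,-9,15)=1, clip(2,-9,15)=2, clip(3,-9,15)=3, clip(5,-9,15)=5 -> [-4, 0, -1, 1, 2, 3, 5]
Stage 3 (AMPLIFY 3): -4*3=-12, 0*3=0, -1*3=-3, 1*3=3, 2*3=6, 3*3=9, 5*3=15 -> [-12, 0, -3, 3, 6, 9, 15]
Stage 4 (CLIP -14 15): clip(-12,-14,15)=-12, clip(0,-14,15)=0, clip(-3,-14,15)=-3, clip(3,-14,15)=3, clip(6,-14,15)=6, clip(9,-14,15)=9, clip(15,-14,15)=15 -> [-12, 0, -3, 3, 6, 9, 15]
Output sum: 18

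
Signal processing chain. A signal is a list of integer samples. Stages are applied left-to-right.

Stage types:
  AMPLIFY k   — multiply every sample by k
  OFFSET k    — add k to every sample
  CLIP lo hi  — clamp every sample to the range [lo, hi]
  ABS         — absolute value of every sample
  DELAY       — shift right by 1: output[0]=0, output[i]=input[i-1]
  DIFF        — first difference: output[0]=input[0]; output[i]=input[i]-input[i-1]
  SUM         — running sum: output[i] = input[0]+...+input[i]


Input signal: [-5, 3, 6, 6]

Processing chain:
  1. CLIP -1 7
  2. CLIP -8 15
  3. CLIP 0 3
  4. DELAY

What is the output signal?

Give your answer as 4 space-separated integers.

Answer: 0 0 3 3

Derivation:
Input: [-5, 3, 6, 6]
Stage 1 (CLIP -1 7): clip(-5,-1,7)=-1, clip(3,-1,7)=3, clip(6,-1,7)=6, clip(6,-1,7)=6 -> [-1, 3, 6, 6]
Stage 2 (CLIP -8 15): clip(-1,-8,15)=-1, clip(3,-8,15)=3, clip(6,-8,15)=6, clip(6,-8,15)=6 -> [-1, 3, 6, 6]
Stage 3 (CLIP 0 3): clip(-1,0,3)=0, clip(3,0,3)=3, clip(6,0,3)=3, clip(6,0,3)=3 -> [0, 3, 3, 3]
Stage 4 (DELAY): [0, 0, 3, 3] = [0, 0, 3, 3] -> [0, 0, 3, 3]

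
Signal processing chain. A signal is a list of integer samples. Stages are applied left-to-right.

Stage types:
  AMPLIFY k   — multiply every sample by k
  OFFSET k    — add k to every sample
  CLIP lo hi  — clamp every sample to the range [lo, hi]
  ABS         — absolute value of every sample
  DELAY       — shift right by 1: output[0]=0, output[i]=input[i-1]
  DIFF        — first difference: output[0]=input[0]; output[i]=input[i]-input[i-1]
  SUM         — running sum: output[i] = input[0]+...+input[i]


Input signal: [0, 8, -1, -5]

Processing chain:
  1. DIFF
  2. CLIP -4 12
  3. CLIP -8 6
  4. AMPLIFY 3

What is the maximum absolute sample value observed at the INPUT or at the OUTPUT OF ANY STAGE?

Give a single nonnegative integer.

Input: [0, 8, -1, -5] (max |s|=8)
Stage 1 (DIFF): s[0]=0, 8-0=8, -1-8=-9, -5--1=-4 -> [0, 8, -9, -4] (max |s|=9)
Stage 2 (CLIP -4 12): clip(0,-4,12)=0, clip(8,-4,12)=8, clip(-9,-4,12)=-4, clip(-4,-4,12)=-4 -> [0, 8, -4, -4] (max |s|=8)
Stage 3 (CLIP -8 6): clip(0,-8,6)=0, clip(8,-8,6)=6, clip(-4,-8,6)=-4, clip(-4,-8,6)=-4 -> [0, 6, -4, -4] (max |s|=6)
Stage 4 (AMPLIFY 3): 0*3=0, 6*3=18, -4*3=-12, -4*3=-12 -> [0, 18, -12, -12] (max |s|=18)
Overall max amplitude: 18

Answer: 18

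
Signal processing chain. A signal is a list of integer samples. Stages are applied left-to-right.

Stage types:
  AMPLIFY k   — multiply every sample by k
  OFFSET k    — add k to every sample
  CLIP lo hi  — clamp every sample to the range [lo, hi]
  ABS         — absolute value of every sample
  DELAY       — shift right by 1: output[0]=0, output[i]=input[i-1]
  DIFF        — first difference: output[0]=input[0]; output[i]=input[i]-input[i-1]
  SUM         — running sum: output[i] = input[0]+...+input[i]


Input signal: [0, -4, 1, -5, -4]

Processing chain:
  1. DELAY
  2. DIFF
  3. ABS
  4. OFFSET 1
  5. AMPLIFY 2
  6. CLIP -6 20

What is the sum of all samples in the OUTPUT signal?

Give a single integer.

Input: [0, -4, 1, -5, -4]
Stage 1 (DELAY): [0, 0, -4, 1, -5] = [0, 0, -4, 1, -5] -> [0, 0, -4, 1, -5]
Stage 2 (DIFF): s[0]=0, 0-0=0, -4-0=-4, 1--4=5, -5-1=-6 -> [0, 0, -4, 5, -6]
Stage 3 (ABS): |0|=0, |0|=0, |-4|=4, |5|=5, |-6|=6 -> [0, 0, 4, 5, 6]
Stage 4 (OFFSET 1): 0+1=1, 0+1=1, 4+1=5, 5+1=6, 6+1=7 -> [1, 1, 5, 6, 7]
Stage 5 (AMPLIFY 2): 1*2=2, 1*2=2, 5*2=10, 6*2=12, 7*2=14 -> [2, 2, 10, 12, 14]
Stage 6 (CLIP -6 20): clip(2,-6,20)=2, clip(2,-6,20)=2, clip(10,-6,20)=10, clip(12,-6,20)=12, clip(14,-6,20)=14 -> [2, 2, 10, 12, 14]
Output sum: 40

Answer: 40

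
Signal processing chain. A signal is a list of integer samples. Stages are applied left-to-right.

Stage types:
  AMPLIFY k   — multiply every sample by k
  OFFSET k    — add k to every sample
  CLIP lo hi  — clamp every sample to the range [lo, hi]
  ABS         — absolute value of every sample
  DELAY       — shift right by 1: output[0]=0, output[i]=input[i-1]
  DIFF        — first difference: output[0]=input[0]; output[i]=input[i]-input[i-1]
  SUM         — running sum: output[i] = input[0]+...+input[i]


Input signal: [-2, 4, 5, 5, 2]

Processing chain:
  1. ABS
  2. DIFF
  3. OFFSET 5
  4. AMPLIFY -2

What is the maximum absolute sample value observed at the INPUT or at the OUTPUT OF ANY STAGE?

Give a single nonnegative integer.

Input: [-2, 4, 5, 5, 2] (max |s|=5)
Stage 1 (ABS): |-2|=2, |4|=4, |5|=5, |5|=5, |2|=2 -> [2, 4, 5, 5, 2] (max |s|=5)
Stage 2 (DIFF): s[0]=2, 4-2=2, 5-4=1, 5-5=0, 2-5=-3 -> [2, 2, 1, 0, -3] (max |s|=3)
Stage 3 (OFFSET 5): 2+5=7, 2+5=7, 1+5=6, 0+5=5, -3+5=2 -> [7, 7, 6, 5, 2] (max |s|=7)
Stage 4 (AMPLIFY -2): 7*-2=-14, 7*-2=-14, 6*-2=-12, 5*-2=-10, 2*-2=-4 -> [-14, -14, -12, -10, -4] (max |s|=14)
Overall max amplitude: 14

Answer: 14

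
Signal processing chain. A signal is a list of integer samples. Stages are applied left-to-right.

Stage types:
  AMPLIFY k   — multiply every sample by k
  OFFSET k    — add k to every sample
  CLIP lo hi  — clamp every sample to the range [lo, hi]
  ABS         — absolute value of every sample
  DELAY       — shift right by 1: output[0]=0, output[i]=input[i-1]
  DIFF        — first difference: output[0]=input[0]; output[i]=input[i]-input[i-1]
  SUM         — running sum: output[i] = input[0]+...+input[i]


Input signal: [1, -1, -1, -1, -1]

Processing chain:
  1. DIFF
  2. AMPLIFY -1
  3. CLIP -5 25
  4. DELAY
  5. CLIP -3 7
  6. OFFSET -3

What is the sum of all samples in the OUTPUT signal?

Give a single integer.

Answer: -14

Derivation:
Input: [1, -1, -1, -1, -1]
Stage 1 (DIFF): s[0]=1, -1-1=-2, -1--1=0, -1--1=0, -1--1=0 -> [1, -2, 0, 0, 0]
Stage 2 (AMPLIFY -1): 1*-1=-1, -2*-1=2, 0*-1=0, 0*-1=0, 0*-1=0 -> [-1, 2, 0, 0, 0]
Stage 3 (CLIP -5 25): clip(-1,-5,25)=-1, clip(2,-5,25)=2, clip(0,-5,25)=0, clip(0,-5,25)=0, clip(0,-5,25)=0 -> [-1, 2, 0, 0, 0]
Stage 4 (DELAY): [0, -1, 2, 0, 0] = [0, -1, 2, 0, 0] -> [0, -1, 2, 0, 0]
Stage 5 (CLIP -3 7): clip(0,-3,7)=0, clip(-1,-3,7)=-1, clip(2,-3,7)=2, clip(0,-3,7)=0, clip(0,-3,7)=0 -> [0, -1, 2, 0, 0]
Stage 6 (OFFSET -3): 0+-3=-3, -1+-3=-4, 2+-3=-1, 0+-3=-3, 0+-3=-3 -> [-3, -4, -1, -3, -3]
Output sum: -14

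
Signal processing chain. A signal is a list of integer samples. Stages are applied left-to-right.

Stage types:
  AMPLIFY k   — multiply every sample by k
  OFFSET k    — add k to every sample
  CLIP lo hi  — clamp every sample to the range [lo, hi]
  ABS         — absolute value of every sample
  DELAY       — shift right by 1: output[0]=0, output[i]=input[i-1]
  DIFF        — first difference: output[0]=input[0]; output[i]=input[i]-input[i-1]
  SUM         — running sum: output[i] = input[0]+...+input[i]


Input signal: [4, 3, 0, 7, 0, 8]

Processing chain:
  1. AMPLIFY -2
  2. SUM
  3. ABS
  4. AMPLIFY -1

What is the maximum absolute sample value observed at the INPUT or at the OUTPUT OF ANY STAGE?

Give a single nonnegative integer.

Answer: 44

Derivation:
Input: [4, 3, 0, 7, 0, 8] (max |s|=8)
Stage 1 (AMPLIFY -2): 4*-2=-8, 3*-2=-6, 0*-2=0, 7*-2=-14, 0*-2=0, 8*-2=-16 -> [-8, -6, 0, -14, 0, -16] (max |s|=16)
Stage 2 (SUM): sum[0..0]=-8, sum[0..1]=-14, sum[0..2]=-14, sum[0..3]=-28, sum[0..4]=-28, sum[0..5]=-44 -> [-8, -14, -14, -28, -28, -44] (max |s|=44)
Stage 3 (ABS): |-8|=8, |-14|=14, |-14|=14, |-28|=28, |-28|=28, |-44|=44 -> [8, 14, 14, 28, 28, 44] (max |s|=44)
Stage 4 (AMPLIFY -1): 8*-1=-8, 14*-1=-14, 14*-1=-14, 28*-1=-28, 28*-1=-28, 44*-1=-44 -> [-8, -14, -14, -28, -28, -44] (max |s|=44)
Overall max amplitude: 44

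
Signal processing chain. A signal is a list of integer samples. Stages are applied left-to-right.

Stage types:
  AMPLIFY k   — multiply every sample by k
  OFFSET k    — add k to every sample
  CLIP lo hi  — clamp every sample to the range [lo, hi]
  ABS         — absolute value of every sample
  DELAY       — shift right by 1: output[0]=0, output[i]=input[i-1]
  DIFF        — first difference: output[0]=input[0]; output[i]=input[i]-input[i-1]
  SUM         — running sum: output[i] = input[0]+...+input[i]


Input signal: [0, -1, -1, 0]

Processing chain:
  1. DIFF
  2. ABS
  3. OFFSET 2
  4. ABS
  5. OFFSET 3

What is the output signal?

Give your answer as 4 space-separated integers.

Input: [0, -1, -1, 0]
Stage 1 (DIFF): s[0]=0, -1-0=-1, -1--1=0, 0--1=1 -> [0, -1, 0, 1]
Stage 2 (ABS): |0|=0, |-1|=1, |0|=0, |1|=1 -> [0, 1, 0, 1]
Stage 3 (OFFSET 2): 0+2=2, 1+2=3, 0+2=2, 1+2=3 -> [2, 3, 2, 3]
Stage 4 (ABS): |2|=2, |3|=3, |2|=2, |3|=3 -> [2, 3, 2, 3]
Stage 5 (OFFSET 3): 2+3=5, 3+3=6, 2+3=5, 3+3=6 -> [5, 6, 5, 6]

Answer: 5 6 5 6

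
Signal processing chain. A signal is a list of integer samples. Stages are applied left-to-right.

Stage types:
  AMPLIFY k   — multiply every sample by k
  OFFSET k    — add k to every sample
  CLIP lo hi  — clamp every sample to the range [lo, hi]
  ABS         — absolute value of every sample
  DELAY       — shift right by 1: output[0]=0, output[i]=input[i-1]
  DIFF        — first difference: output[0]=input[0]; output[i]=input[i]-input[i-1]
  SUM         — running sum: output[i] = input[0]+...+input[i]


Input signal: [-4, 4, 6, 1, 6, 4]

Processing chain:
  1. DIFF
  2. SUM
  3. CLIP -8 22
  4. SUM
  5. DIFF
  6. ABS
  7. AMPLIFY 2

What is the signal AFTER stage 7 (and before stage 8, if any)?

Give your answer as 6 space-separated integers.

Answer: 8 8 12 2 12 8

Derivation:
Input: [-4, 4, 6, 1, 6, 4]
Stage 1 (DIFF): s[0]=-4, 4--4=8, 6-4=2, 1-6=-5, 6-1=5, 4-6=-2 -> [-4, 8, 2, -5, 5, -2]
Stage 2 (SUM): sum[0..0]=-4, sum[0..1]=4, sum[0..2]=6, sum[0..3]=1, sum[0..4]=6, sum[0..5]=4 -> [-4, 4, 6, 1, 6, 4]
Stage 3 (CLIP -8 22): clip(-4,-8,22)=-4, clip(4,-8,22)=4, clip(6,-8,22)=6, clip(1,-8,22)=1, clip(6,-8,22)=6, clip(4,-8,22)=4 -> [-4, 4, 6, 1, 6, 4]
Stage 4 (SUM): sum[0..0]=-4, sum[0..1]=0, sum[0..2]=6, sum[0..3]=7, sum[0..4]=13, sum[0..5]=17 -> [-4, 0, 6, 7, 13, 17]
Stage 5 (DIFF): s[0]=-4, 0--4=4, 6-0=6, 7-6=1, 13-7=6, 17-13=4 -> [-4, 4, 6, 1, 6, 4]
Stage 6 (ABS): |-4|=4, |4|=4, |6|=6, |1|=1, |6|=6, |4|=4 -> [4, 4, 6, 1, 6, 4]
Stage 7 (AMPLIFY 2): 4*2=8, 4*2=8, 6*2=12, 1*2=2, 6*2=12, 4*2=8 -> [8, 8, 12, 2, 12, 8]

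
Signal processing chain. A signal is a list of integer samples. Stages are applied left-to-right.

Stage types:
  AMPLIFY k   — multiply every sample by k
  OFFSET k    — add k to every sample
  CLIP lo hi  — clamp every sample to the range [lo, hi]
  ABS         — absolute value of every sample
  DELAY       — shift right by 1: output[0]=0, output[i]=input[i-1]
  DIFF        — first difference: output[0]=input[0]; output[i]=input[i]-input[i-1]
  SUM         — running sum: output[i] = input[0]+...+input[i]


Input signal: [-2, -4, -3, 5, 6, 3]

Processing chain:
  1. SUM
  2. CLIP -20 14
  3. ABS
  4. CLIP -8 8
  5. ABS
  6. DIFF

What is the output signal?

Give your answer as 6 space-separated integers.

Answer: 2 4 2 -4 -2 3

Derivation:
Input: [-2, -4, -3, 5, 6, 3]
Stage 1 (SUM): sum[0..0]=-2, sum[0..1]=-6, sum[0..2]=-9, sum[0..3]=-4, sum[0..4]=2, sum[0..5]=5 -> [-2, -6, -9, -4, 2, 5]
Stage 2 (CLIP -20 14): clip(-2,-20,14)=-2, clip(-6,-20,14)=-6, clip(-9,-20,14)=-9, clip(-4,-20,14)=-4, clip(2,-20,14)=2, clip(5,-20,14)=5 -> [-2, -6, -9, -4, 2, 5]
Stage 3 (ABS): |-2|=2, |-6|=6, |-9|=9, |-4|=4, |2|=2, |5|=5 -> [2, 6, 9, 4, 2, 5]
Stage 4 (CLIP -8 8): clip(2,-8,8)=2, clip(6,-8,8)=6, clip(9,-8,8)=8, clip(4,-8,8)=4, clip(2,-8,8)=2, clip(5,-8,8)=5 -> [2, 6, 8, 4, 2, 5]
Stage 5 (ABS): |2|=2, |6|=6, |8|=8, |4|=4, |2|=2, |5|=5 -> [2, 6, 8, 4, 2, 5]
Stage 6 (DIFF): s[0]=2, 6-2=4, 8-6=2, 4-8=-4, 2-4=-2, 5-2=3 -> [2, 4, 2, -4, -2, 3]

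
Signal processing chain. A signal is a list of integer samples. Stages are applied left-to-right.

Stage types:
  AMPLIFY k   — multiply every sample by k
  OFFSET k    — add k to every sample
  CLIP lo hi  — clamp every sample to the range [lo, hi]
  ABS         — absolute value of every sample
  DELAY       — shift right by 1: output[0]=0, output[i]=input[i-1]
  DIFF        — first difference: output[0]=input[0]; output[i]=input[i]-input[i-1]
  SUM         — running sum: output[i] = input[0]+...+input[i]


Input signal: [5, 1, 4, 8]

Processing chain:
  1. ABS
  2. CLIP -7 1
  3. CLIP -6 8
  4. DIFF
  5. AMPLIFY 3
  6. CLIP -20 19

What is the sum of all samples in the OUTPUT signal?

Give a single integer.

Input: [5, 1, 4, 8]
Stage 1 (ABS): |5|=5, |1|=1, |4|=4, |8|=8 -> [5, 1, 4, 8]
Stage 2 (CLIP -7 1): clip(5,-7,1)=1, clip(1,-7,1)=1, clip(4,-7,1)=1, clip(8,-7,1)=1 -> [1, 1, 1, 1]
Stage 3 (CLIP -6 8): clip(1,-6,8)=1, clip(1,-6,8)=1, clip(1,-6,8)=1, clip(1,-6,8)=1 -> [1, 1, 1, 1]
Stage 4 (DIFF): s[0]=1, 1-1=0, 1-1=0, 1-1=0 -> [1, 0, 0, 0]
Stage 5 (AMPLIFY 3): 1*3=3, 0*3=0, 0*3=0, 0*3=0 -> [3, 0, 0, 0]
Stage 6 (CLIP -20 19): clip(3,-20,19)=3, clip(0,-20,19)=0, clip(0,-20,19)=0, clip(0,-20,19)=0 -> [3, 0, 0, 0]
Output sum: 3

Answer: 3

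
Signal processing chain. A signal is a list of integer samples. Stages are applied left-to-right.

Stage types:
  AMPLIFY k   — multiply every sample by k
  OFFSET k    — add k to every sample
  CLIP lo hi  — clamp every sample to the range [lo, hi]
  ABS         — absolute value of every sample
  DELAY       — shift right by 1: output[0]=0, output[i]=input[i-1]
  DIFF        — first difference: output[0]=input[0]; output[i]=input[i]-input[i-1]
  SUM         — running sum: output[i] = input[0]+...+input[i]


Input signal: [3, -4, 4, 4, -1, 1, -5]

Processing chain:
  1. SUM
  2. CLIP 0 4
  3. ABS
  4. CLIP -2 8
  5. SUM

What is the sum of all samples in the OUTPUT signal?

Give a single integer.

Input: [3, -4, 4, 4, -1, 1, -5]
Stage 1 (SUM): sum[0..0]=3, sum[0..1]=-1, sum[0..2]=3, sum[0..3]=7, sum[0..4]=6, sum[0..5]=7, sum[0..6]=2 -> [3, -1, 3, 7, 6, 7, 2]
Stage 2 (CLIP 0 4): clip(3,0,4)=3, clip(-1,0,4)=0, clip(3,0,4)=3, clip(7,0,4)=4, clip(6,0,4)=4, clip(7,0,4)=4, clip(2,0,4)=2 -> [3, 0, 3, 4, 4, 4, 2]
Stage 3 (ABS): |3|=3, |0|=0, |3|=3, |4|=4, |4|=4, |4|=4, |2|=2 -> [3, 0, 3, 4, 4, 4, 2]
Stage 4 (CLIP -2 8): clip(3,-2,8)=3, clip(0,-2,8)=0, clip(3,-2,8)=3, clip(4,-2,8)=4, clip(4,-2,8)=4, clip(4,-2,8)=4, clip(2,-2,8)=2 -> [3, 0, 3, 4, 4, 4, 2]
Stage 5 (SUM): sum[0..0]=3, sum[0..1]=3, sum[0..2]=6, sum[0..3]=10, sum[0..4]=14, sum[0..5]=18, sum[0..6]=20 -> [3, 3, 6, 10, 14, 18, 20]
Output sum: 74

Answer: 74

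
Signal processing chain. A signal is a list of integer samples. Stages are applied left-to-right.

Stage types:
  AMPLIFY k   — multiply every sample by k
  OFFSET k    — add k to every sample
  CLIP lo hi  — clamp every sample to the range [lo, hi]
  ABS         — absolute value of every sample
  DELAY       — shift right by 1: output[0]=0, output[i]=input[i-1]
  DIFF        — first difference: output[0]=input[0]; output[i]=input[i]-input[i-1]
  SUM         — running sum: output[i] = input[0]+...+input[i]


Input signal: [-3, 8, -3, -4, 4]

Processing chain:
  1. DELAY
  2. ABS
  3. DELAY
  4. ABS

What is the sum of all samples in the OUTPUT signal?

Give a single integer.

Answer: 14

Derivation:
Input: [-3, 8, -3, -4, 4]
Stage 1 (DELAY): [0, -3, 8, -3, -4] = [0, -3, 8, -3, -4] -> [0, -3, 8, -3, -4]
Stage 2 (ABS): |0|=0, |-3|=3, |8|=8, |-3|=3, |-4|=4 -> [0, 3, 8, 3, 4]
Stage 3 (DELAY): [0, 0, 3, 8, 3] = [0, 0, 3, 8, 3] -> [0, 0, 3, 8, 3]
Stage 4 (ABS): |0|=0, |0|=0, |3|=3, |8|=8, |3|=3 -> [0, 0, 3, 8, 3]
Output sum: 14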